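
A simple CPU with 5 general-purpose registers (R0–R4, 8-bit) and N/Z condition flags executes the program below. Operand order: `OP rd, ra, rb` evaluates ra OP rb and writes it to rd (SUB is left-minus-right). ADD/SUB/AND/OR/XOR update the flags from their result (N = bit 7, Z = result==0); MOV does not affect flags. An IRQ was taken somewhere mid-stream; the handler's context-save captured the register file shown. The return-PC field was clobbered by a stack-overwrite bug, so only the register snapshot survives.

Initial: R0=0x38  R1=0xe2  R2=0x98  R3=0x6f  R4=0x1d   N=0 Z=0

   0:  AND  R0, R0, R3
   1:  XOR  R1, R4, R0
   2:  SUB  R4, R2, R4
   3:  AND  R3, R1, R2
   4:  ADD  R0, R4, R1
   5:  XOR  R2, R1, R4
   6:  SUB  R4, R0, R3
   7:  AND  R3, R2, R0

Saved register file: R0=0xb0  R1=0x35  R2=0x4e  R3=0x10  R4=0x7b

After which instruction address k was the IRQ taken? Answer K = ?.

K = 5

after  0: R0=0x28 R1=0xe2 R2=0x98 R3=0x6f R4=0x1d  N=0 Z=0
after  1: R0=0x28 R1=0x35 R2=0x98 R3=0x6f R4=0x1d  N=0 Z=0
after  2: R0=0x28 R1=0x35 R2=0x98 R3=0x6f R4=0x7b  N=0 Z=0
after  3: R0=0x28 R1=0x35 R2=0x98 R3=0x10 R4=0x7b  N=0 Z=0
after  4: R0=0xb0 R1=0x35 R2=0x98 R3=0x10 R4=0x7b  N=1 Z=0
after  5: R0=0xb0 R1=0x35 R2=0x4e R3=0x10 R4=0x7b  N=0 Z=0
-- IRQ taken; context saved, return-PC = 6 --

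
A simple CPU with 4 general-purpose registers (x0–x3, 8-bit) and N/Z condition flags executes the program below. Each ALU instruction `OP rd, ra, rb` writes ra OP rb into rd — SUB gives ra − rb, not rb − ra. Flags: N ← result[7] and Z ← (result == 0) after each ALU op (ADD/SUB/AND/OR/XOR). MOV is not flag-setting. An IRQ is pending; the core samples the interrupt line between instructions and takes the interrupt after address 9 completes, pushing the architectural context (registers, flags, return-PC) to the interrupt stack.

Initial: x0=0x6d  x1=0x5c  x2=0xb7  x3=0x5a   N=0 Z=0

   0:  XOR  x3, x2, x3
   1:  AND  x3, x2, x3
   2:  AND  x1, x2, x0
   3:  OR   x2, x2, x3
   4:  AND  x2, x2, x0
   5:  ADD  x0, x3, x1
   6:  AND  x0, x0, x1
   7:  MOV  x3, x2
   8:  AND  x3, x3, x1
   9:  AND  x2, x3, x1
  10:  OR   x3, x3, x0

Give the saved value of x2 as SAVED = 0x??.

after  0: x0=0x6d x1=0x5c x2=0xb7 x3=0xed  N=1 Z=0
after  1: x0=0x6d x1=0x5c x2=0xb7 x3=0xa5  N=1 Z=0
after  2: x0=0x6d x1=0x25 x2=0xb7 x3=0xa5  N=0 Z=0
after  3: x0=0x6d x1=0x25 x2=0xb7 x3=0xa5  N=1 Z=0
after  4: x0=0x6d x1=0x25 x2=0x25 x3=0xa5  N=0 Z=0
after  5: x0=0xca x1=0x25 x2=0x25 x3=0xa5  N=1 Z=0
after  6: x0=0x00 x1=0x25 x2=0x25 x3=0xa5  N=0 Z=1
after  7: x0=0x00 x1=0x25 x2=0x25 x3=0x25  N=0 Z=1
after  8: x0=0x00 x1=0x25 x2=0x25 x3=0x25  N=0 Z=0
after  9: x0=0x00 x1=0x25 x2=0x25 x3=0x25  N=0 Z=0
-- IRQ taken; context saved, return-PC = 10 --

SAVED = 0x25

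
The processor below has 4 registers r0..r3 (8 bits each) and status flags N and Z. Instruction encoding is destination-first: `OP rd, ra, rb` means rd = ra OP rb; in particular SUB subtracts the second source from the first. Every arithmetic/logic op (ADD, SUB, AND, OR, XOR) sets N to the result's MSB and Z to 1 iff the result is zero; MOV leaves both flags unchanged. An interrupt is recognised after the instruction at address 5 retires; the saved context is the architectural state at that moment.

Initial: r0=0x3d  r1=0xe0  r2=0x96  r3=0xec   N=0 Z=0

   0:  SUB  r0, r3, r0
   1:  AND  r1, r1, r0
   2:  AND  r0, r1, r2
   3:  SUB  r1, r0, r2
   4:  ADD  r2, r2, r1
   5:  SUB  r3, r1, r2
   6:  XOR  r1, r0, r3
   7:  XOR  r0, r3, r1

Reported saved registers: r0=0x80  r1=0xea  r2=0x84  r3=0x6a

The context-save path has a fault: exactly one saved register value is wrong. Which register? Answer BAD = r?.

after  0: r0=0xaf r1=0xe0 r2=0x96 r3=0xec  N=1 Z=0
after  1: r0=0xaf r1=0xa0 r2=0x96 r3=0xec  N=1 Z=0
after  2: r0=0x80 r1=0xa0 r2=0x96 r3=0xec  N=1 Z=0
after  3: r0=0x80 r1=0xea r2=0x96 r3=0xec  N=1 Z=0
after  4: r0=0x80 r1=0xea r2=0x80 r3=0xec  N=1 Z=0
after  5: r0=0x80 r1=0xea r2=0x80 r3=0x6a  N=0 Z=0
-- IRQ taken; context saved, return-PC = 6 --
mismatch: r2: reported 0x84 vs actual 0x80

BAD = r2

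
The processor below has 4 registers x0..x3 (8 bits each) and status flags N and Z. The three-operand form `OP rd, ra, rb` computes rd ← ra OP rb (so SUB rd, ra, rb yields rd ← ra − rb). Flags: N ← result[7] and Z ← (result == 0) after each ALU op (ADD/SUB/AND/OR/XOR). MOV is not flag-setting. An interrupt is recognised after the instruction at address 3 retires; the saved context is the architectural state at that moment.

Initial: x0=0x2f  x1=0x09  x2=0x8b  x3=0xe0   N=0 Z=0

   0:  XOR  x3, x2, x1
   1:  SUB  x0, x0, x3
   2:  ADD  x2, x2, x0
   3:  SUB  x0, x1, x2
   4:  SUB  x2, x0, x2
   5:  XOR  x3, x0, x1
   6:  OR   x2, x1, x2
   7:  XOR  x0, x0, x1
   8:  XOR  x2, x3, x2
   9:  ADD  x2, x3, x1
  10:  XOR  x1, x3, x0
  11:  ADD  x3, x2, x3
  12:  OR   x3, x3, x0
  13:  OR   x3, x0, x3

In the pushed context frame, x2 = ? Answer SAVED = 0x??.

SAVED = 0x38

after  0: x0=0x2f x1=0x09 x2=0x8b x3=0x82  N=1 Z=0
after  1: x0=0xad x1=0x09 x2=0x8b x3=0x82  N=1 Z=0
after  2: x0=0xad x1=0x09 x2=0x38 x3=0x82  N=0 Z=0
after  3: x0=0xd1 x1=0x09 x2=0x38 x3=0x82  N=1 Z=0
-- IRQ taken; context saved, return-PC = 4 --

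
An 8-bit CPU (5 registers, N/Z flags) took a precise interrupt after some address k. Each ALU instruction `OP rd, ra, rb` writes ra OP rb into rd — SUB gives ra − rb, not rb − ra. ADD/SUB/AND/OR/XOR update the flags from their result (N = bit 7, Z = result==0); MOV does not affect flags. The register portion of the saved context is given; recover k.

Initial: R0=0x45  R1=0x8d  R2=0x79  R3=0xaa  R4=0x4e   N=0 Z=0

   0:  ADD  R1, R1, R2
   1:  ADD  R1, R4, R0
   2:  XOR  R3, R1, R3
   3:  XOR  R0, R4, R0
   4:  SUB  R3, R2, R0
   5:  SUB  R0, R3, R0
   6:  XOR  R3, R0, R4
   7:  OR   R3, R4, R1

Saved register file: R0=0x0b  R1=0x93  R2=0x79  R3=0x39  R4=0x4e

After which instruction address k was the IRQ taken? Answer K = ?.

after  0: R0=0x45 R1=0x06 R2=0x79 R3=0xaa R4=0x4e  N=0 Z=0
after  1: R0=0x45 R1=0x93 R2=0x79 R3=0xaa R4=0x4e  N=1 Z=0
after  2: R0=0x45 R1=0x93 R2=0x79 R3=0x39 R4=0x4e  N=0 Z=0
after  3: R0=0x0b R1=0x93 R2=0x79 R3=0x39 R4=0x4e  N=0 Z=0
-- IRQ taken; context saved, return-PC = 4 --

K = 3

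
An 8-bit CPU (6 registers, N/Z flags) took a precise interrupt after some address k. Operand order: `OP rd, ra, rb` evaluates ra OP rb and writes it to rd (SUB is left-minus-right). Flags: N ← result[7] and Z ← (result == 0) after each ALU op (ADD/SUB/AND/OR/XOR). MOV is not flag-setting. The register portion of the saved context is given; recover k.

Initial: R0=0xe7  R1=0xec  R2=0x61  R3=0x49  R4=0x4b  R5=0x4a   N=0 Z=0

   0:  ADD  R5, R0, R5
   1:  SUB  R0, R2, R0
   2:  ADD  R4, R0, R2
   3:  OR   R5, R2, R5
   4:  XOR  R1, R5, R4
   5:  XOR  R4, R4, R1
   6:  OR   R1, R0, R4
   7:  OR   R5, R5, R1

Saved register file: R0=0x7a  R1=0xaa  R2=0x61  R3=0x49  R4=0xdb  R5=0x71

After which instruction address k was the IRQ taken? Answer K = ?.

after  0: R0=0xe7 R1=0xec R2=0x61 R3=0x49 R4=0x4b R5=0x31  N=0 Z=0
after  1: R0=0x7a R1=0xec R2=0x61 R3=0x49 R4=0x4b R5=0x31  N=0 Z=0
after  2: R0=0x7a R1=0xec R2=0x61 R3=0x49 R4=0xdb R5=0x31  N=1 Z=0
after  3: R0=0x7a R1=0xec R2=0x61 R3=0x49 R4=0xdb R5=0x71  N=0 Z=0
after  4: R0=0x7a R1=0xaa R2=0x61 R3=0x49 R4=0xdb R5=0x71  N=1 Z=0
-- IRQ taken; context saved, return-PC = 5 --

K = 4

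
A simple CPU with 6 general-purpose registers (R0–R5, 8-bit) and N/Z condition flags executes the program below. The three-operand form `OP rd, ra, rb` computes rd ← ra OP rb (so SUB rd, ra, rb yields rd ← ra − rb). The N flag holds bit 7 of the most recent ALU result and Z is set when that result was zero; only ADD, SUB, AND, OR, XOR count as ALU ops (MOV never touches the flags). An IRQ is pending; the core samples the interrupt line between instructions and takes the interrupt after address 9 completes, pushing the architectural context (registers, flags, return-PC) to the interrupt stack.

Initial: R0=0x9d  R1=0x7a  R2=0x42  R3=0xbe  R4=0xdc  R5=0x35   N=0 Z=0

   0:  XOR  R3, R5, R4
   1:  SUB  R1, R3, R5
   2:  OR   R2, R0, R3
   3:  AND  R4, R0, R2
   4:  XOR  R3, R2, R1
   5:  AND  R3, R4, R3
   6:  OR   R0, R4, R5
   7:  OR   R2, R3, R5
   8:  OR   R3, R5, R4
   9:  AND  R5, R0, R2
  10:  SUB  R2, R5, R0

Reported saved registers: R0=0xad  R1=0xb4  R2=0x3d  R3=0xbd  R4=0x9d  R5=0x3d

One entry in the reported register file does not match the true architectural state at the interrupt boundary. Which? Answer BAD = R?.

after  0: R0=0x9d R1=0x7a R2=0x42 R3=0xe9 R4=0xdc R5=0x35  N=1 Z=0
after  1: R0=0x9d R1=0xb4 R2=0x42 R3=0xe9 R4=0xdc R5=0x35  N=1 Z=0
after  2: R0=0x9d R1=0xb4 R2=0xfd R3=0xe9 R4=0xdc R5=0x35  N=1 Z=0
after  3: R0=0x9d R1=0xb4 R2=0xfd R3=0xe9 R4=0x9d R5=0x35  N=1 Z=0
after  4: R0=0x9d R1=0xb4 R2=0xfd R3=0x49 R4=0x9d R5=0x35  N=0 Z=0
after  5: R0=0x9d R1=0xb4 R2=0xfd R3=0x09 R4=0x9d R5=0x35  N=0 Z=0
after  6: R0=0xbd R1=0xb4 R2=0xfd R3=0x09 R4=0x9d R5=0x35  N=1 Z=0
after  7: R0=0xbd R1=0xb4 R2=0x3d R3=0x09 R4=0x9d R5=0x35  N=0 Z=0
after  8: R0=0xbd R1=0xb4 R2=0x3d R3=0xbd R4=0x9d R5=0x35  N=1 Z=0
after  9: R0=0xbd R1=0xb4 R2=0x3d R3=0xbd R4=0x9d R5=0x3d  N=0 Z=0
-- IRQ taken; context saved, return-PC = 10 --
mismatch: R0: reported 0xad vs actual 0xbd

BAD = R0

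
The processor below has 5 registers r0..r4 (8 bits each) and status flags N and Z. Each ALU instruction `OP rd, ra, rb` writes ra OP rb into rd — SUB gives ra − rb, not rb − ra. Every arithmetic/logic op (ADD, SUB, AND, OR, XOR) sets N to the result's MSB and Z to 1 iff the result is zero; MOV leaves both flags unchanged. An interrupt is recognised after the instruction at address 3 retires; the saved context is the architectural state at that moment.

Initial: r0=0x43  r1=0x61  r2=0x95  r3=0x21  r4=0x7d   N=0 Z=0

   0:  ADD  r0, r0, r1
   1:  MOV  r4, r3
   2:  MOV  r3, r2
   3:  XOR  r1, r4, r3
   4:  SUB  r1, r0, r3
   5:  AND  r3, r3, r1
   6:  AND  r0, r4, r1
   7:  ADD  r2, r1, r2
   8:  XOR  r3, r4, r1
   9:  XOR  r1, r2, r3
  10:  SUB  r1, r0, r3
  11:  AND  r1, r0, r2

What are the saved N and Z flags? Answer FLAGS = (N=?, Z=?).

after  0: r0=0xa4 r1=0x61 r2=0x95 r3=0x21 r4=0x7d  N=1 Z=0
after  1: r0=0xa4 r1=0x61 r2=0x95 r3=0x21 r4=0x21  N=1 Z=0
after  2: r0=0xa4 r1=0x61 r2=0x95 r3=0x95 r4=0x21  N=1 Z=0
after  3: r0=0xa4 r1=0xb4 r2=0x95 r3=0x95 r4=0x21  N=1 Z=0
-- IRQ taken; context saved, return-PC = 4 --

FLAGS = (N=1, Z=0)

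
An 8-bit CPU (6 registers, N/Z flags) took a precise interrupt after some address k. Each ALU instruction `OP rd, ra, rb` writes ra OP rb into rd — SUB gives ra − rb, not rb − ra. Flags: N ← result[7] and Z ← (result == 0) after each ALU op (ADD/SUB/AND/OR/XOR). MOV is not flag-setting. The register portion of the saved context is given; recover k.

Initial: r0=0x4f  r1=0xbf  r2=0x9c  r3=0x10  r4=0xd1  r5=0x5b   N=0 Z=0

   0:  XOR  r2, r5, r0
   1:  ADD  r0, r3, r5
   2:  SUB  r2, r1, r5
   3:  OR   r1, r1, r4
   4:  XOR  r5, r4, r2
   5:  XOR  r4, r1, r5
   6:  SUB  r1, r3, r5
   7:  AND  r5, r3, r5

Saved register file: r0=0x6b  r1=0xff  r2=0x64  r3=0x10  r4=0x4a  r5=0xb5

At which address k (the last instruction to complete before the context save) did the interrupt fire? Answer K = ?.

after  0: r0=0x4f r1=0xbf r2=0x14 r3=0x10 r4=0xd1 r5=0x5b  N=0 Z=0
after  1: r0=0x6b r1=0xbf r2=0x14 r3=0x10 r4=0xd1 r5=0x5b  N=0 Z=0
after  2: r0=0x6b r1=0xbf r2=0x64 r3=0x10 r4=0xd1 r5=0x5b  N=0 Z=0
after  3: r0=0x6b r1=0xff r2=0x64 r3=0x10 r4=0xd1 r5=0x5b  N=1 Z=0
after  4: r0=0x6b r1=0xff r2=0x64 r3=0x10 r4=0xd1 r5=0xb5  N=1 Z=0
after  5: r0=0x6b r1=0xff r2=0x64 r3=0x10 r4=0x4a r5=0xb5  N=0 Z=0
-- IRQ taken; context saved, return-PC = 6 --

K = 5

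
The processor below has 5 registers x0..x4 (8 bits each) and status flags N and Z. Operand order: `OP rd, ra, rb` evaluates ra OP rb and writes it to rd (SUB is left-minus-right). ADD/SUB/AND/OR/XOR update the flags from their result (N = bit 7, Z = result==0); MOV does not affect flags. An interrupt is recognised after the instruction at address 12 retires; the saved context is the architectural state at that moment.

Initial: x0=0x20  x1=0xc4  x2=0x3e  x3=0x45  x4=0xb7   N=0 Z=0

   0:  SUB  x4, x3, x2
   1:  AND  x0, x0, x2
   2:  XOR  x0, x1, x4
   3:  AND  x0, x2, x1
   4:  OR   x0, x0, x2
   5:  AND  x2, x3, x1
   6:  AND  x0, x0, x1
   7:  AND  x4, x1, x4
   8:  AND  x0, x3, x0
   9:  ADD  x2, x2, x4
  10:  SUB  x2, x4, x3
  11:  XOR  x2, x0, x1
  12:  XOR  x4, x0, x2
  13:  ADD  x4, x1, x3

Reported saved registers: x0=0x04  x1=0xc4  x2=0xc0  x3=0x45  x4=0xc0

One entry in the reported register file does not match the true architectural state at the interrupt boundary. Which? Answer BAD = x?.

after  0: x0=0x20 x1=0xc4 x2=0x3e x3=0x45 x4=0x07  N=0 Z=0
after  1: x0=0x20 x1=0xc4 x2=0x3e x3=0x45 x4=0x07  N=0 Z=0
after  2: x0=0xc3 x1=0xc4 x2=0x3e x3=0x45 x4=0x07  N=1 Z=0
after  3: x0=0x04 x1=0xc4 x2=0x3e x3=0x45 x4=0x07  N=0 Z=0
after  4: x0=0x3e x1=0xc4 x2=0x3e x3=0x45 x4=0x07  N=0 Z=0
after  5: x0=0x3e x1=0xc4 x2=0x44 x3=0x45 x4=0x07  N=0 Z=0
after  6: x0=0x04 x1=0xc4 x2=0x44 x3=0x45 x4=0x07  N=0 Z=0
after  7: x0=0x04 x1=0xc4 x2=0x44 x3=0x45 x4=0x04  N=0 Z=0
after  8: x0=0x04 x1=0xc4 x2=0x44 x3=0x45 x4=0x04  N=0 Z=0
after  9: x0=0x04 x1=0xc4 x2=0x48 x3=0x45 x4=0x04  N=0 Z=0
after 10: x0=0x04 x1=0xc4 x2=0xbf x3=0x45 x4=0x04  N=1 Z=0
after 11: x0=0x04 x1=0xc4 x2=0xc0 x3=0x45 x4=0x04  N=1 Z=0
after 12: x0=0x04 x1=0xc4 x2=0xc0 x3=0x45 x4=0xc4  N=1 Z=0
-- IRQ taken; context saved, return-PC = 13 --
mismatch: x4: reported 0xc0 vs actual 0xc4

BAD = x4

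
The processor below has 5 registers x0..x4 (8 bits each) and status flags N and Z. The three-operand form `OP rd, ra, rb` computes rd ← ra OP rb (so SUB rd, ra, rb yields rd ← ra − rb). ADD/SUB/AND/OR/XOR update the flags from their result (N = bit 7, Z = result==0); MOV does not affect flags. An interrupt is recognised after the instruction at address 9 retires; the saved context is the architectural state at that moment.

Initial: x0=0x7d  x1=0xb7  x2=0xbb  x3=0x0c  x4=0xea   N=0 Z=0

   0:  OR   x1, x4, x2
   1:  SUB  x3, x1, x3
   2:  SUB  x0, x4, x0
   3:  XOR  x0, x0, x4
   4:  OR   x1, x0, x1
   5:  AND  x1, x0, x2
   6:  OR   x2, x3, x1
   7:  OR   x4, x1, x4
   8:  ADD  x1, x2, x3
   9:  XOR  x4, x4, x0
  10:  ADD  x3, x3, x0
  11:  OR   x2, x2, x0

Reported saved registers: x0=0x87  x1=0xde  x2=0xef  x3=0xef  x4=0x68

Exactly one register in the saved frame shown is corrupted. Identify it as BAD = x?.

after  0: x0=0x7d x1=0xfb x2=0xbb x3=0x0c x4=0xea  N=1 Z=0
after  1: x0=0x7d x1=0xfb x2=0xbb x3=0xef x4=0xea  N=1 Z=0
after  2: x0=0x6d x1=0xfb x2=0xbb x3=0xef x4=0xea  N=0 Z=0
after  3: x0=0x87 x1=0xfb x2=0xbb x3=0xef x4=0xea  N=1 Z=0
after  4: x0=0x87 x1=0xff x2=0xbb x3=0xef x4=0xea  N=1 Z=0
after  5: x0=0x87 x1=0x83 x2=0xbb x3=0xef x4=0xea  N=1 Z=0
after  6: x0=0x87 x1=0x83 x2=0xef x3=0xef x4=0xea  N=1 Z=0
after  7: x0=0x87 x1=0x83 x2=0xef x3=0xef x4=0xeb  N=1 Z=0
after  8: x0=0x87 x1=0xde x2=0xef x3=0xef x4=0xeb  N=1 Z=0
after  9: x0=0x87 x1=0xde x2=0xef x3=0xef x4=0x6c  N=0 Z=0
-- IRQ taken; context saved, return-PC = 10 --
mismatch: x4: reported 0x68 vs actual 0x6c

BAD = x4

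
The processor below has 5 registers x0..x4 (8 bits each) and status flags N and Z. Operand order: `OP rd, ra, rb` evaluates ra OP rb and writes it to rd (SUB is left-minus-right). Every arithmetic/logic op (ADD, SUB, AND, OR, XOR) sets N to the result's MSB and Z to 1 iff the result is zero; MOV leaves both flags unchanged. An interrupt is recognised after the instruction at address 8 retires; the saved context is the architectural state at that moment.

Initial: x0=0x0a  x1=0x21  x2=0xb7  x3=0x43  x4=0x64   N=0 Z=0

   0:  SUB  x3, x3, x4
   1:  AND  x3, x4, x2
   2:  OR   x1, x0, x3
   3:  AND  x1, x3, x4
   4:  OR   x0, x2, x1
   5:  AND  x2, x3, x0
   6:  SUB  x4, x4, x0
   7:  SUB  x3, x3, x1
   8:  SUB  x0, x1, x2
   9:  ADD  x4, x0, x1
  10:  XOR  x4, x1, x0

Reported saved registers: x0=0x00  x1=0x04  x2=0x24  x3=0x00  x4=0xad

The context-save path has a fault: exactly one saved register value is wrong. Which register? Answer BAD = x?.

after  0: x0=0x0a x1=0x21 x2=0xb7 x3=0xdf x4=0x64  N=1 Z=0
after  1: x0=0x0a x1=0x21 x2=0xb7 x3=0x24 x4=0x64  N=0 Z=0
after  2: x0=0x0a x1=0x2e x2=0xb7 x3=0x24 x4=0x64  N=0 Z=0
after  3: x0=0x0a x1=0x24 x2=0xb7 x3=0x24 x4=0x64  N=0 Z=0
after  4: x0=0xb7 x1=0x24 x2=0xb7 x3=0x24 x4=0x64  N=1 Z=0
after  5: x0=0xb7 x1=0x24 x2=0x24 x3=0x24 x4=0x64  N=0 Z=0
after  6: x0=0xb7 x1=0x24 x2=0x24 x3=0x24 x4=0xad  N=1 Z=0
after  7: x0=0xb7 x1=0x24 x2=0x24 x3=0x00 x4=0xad  N=0 Z=1
after  8: x0=0x00 x1=0x24 x2=0x24 x3=0x00 x4=0xad  N=0 Z=1
-- IRQ taken; context saved, return-PC = 9 --
mismatch: x1: reported 0x04 vs actual 0x24

BAD = x1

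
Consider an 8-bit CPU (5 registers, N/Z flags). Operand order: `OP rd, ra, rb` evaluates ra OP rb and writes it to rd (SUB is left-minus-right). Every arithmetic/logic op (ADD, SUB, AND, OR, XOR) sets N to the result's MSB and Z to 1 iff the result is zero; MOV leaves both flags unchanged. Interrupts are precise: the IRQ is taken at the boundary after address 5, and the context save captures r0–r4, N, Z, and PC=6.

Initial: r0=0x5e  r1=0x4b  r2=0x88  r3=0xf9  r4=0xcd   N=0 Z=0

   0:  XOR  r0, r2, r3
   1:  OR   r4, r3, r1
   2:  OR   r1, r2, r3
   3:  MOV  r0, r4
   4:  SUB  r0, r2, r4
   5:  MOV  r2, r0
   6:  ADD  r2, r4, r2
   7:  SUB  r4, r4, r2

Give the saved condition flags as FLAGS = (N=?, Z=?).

FLAGS = (N=1, Z=0)

after  0: r0=0x71 r1=0x4b r2=0x88 r3=0xf9 r4=0xcd  N=0 Z=0
after  1: r0=0x71 r1=0x4b r2=0x88 r3=0xf9 r4=0xfb  N=1 Z=0
after  2: r0=0x71 r1=0xf9 r2=0x88 r3=0xf9 r4=0xfb  N=1 Z=0
after  3: r0=0xfb r1=0xf9 r2=0x88 r3=0xf9 r4=0xfb  N=1 Z=0
after  4: r0=0x8d r1=0xf9 r2=0x88 r3=0xf9 r4=0xfb  N=1 Z=0
after  5: r0=0x8d r1=0xf9 r2=0x8d r3=0xf9 r4=0xfb  N=1 Z=0
-- IRQ taken; context saved, return-PC = 6 --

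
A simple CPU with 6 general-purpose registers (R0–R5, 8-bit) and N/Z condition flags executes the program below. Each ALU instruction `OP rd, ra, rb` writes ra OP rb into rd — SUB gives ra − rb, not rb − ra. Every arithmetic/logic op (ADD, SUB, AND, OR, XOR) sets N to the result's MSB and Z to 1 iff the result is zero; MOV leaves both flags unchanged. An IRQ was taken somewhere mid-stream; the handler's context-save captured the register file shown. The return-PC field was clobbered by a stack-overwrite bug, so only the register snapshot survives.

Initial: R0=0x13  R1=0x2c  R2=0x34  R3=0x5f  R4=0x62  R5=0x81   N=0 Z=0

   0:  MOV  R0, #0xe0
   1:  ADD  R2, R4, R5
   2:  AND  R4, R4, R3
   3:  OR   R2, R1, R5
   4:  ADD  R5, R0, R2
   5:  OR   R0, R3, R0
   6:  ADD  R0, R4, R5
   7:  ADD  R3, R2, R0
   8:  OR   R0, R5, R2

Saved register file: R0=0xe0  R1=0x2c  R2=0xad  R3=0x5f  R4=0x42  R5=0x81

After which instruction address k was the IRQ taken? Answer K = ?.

K = 3

after  0: R0=0xe0 R1=0x2c R2=0x34 R3=0x5f R4=0x62 R5=0x81  N=0 Z=0
after  1: R0=0xe0 R1=0x2c R2=0xe3 R3=0x5f R4=0x62 R5=0x81  N=1 Z=0
after  2: R0=0xe0 R1=0x2c R2=0xe3 R3=0x5f R4=0x42 R5=0x81  N=0 Z=0
after  3: R0=0xe0 R1=0x2c R2=0xad R3=0x5f R4=0x42 R5=0x81  N=1 Z=0
-- IRQ taken; context saved, return-PC = 4 --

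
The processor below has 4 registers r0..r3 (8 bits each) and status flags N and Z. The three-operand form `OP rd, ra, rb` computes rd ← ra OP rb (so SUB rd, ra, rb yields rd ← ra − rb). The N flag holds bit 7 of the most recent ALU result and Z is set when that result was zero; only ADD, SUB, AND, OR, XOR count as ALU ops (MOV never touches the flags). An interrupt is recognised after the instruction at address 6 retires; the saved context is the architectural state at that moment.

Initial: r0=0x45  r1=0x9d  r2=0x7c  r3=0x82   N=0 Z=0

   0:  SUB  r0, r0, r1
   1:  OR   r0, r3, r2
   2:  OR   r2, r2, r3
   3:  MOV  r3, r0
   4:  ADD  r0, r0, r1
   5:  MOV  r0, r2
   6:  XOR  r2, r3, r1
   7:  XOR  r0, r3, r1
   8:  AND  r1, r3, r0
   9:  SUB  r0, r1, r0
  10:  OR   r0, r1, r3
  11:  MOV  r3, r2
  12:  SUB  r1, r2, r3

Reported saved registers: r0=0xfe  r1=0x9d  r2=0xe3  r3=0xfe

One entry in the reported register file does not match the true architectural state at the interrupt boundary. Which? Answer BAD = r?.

after  0: r0=0xa8 r1=0x9d r2=0x7c r3=0x82  N=1 Z=0
after  1: r0=0xfe r1=0x9d r2=0x7c r3=0x82  N=1 Z=0
after  2: r0=0xfe r1=0x9d r2=0xfe r3=0x82  N=1 Z=0
after  3: r0=0xfe r1=0x9d r2=0xfe r3=0xfe  N=1 Z=0
after  4: r0=0x9b r1=0x9d r2=0xfe r3=0xfe  N=1 Z=0
after  5: r0=0xfe r1=0x9d r2=0xfe r3=0xfe  N=1 Z=0
after  6: r0=0xfe r1=0x9d r2=0x63 r3=0xfe  N=0 Z=0
-- IRQ taken; context saved, return-PC = 7 --
mismatch: r2: reported 0xe3 vs actual 0x63

BAD = r2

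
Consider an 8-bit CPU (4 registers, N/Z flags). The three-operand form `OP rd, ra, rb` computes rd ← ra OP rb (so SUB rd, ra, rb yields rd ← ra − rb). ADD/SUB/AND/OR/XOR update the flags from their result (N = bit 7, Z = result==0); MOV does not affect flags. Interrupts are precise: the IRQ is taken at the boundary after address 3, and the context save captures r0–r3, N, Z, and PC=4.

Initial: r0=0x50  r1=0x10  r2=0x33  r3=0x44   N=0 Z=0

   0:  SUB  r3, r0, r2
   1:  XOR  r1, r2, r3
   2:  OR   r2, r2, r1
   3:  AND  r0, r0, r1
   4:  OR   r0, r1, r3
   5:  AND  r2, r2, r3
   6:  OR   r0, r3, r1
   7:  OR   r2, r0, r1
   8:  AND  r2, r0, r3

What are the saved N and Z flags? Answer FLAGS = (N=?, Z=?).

FLAGS = (N=0, Z=1)

after  0: r0=0x50 r1=0x10 r2=0x33 r3=0x1d  N=0 Z=0
after  1: r0=0x50 r1=0x2e r2=0x33 r3=0x1d  N=0 Z=0
after  2: r0=0x50 r1=0x2e r2=0x3f r3=0x1d  N=0 Z=0
after  3: r0=0x00 r1=0x2e r2=0x3f r3=0x1d  N=0 Z=1
-- IRQ taken; context saved, return-PC = 4 --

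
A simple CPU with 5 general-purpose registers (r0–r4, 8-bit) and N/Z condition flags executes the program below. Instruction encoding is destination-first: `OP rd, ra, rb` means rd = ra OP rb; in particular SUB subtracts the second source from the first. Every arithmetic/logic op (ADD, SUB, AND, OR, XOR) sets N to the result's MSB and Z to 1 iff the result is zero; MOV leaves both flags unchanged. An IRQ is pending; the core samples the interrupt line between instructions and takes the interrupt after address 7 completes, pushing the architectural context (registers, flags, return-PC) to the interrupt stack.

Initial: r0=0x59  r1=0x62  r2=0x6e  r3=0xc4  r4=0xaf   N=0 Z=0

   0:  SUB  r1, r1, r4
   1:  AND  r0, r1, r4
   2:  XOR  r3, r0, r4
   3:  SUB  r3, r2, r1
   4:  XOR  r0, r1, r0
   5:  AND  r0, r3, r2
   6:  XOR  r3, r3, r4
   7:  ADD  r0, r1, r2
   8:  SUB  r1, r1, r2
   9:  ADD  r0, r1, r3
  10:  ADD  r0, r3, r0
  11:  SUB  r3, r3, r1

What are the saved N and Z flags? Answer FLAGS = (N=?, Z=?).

FLAGS = (N=0, Z=0)

after  0: r0=0x59 r1=0xb3 r2=0x6e r3=0xc4 r4=0xaf  N=1 Z=0
after  1: r0=0xa3 r1=0xb3 r2=0x6e r3=0xc4 r4=0xaf  N=1 Z=0
after  2: r0=0xa3 r1=0xb3 r2=0x6e r3=0x0c r4=0xaf  N=0 Z=0
after  3: r0=0xa3 r1=0xb3 r2=0x6e r3=0xbb r4=0xaf  N=1 Z=0
after  4: r0=0x10 r1=0xb3 r2=0x6e r3=0xbb r4=0xaf  N=0 Z=0
after  5: r0=0x2a r1=0xb3 r2=0x6e r3=0xbb r4=0xaf  N=0 Z=0
after  6: r0=0x2a r1=0xb3 r2=0x6e r3=0x14 r4=0xaf  N=0 Z=0
after  7: r0=0x21 r1=0xb3 r2=0x6e r3=0x14 r4=0xaf  N=0 Z=0
-- IRQ taken; context saved, return-PC = 8 --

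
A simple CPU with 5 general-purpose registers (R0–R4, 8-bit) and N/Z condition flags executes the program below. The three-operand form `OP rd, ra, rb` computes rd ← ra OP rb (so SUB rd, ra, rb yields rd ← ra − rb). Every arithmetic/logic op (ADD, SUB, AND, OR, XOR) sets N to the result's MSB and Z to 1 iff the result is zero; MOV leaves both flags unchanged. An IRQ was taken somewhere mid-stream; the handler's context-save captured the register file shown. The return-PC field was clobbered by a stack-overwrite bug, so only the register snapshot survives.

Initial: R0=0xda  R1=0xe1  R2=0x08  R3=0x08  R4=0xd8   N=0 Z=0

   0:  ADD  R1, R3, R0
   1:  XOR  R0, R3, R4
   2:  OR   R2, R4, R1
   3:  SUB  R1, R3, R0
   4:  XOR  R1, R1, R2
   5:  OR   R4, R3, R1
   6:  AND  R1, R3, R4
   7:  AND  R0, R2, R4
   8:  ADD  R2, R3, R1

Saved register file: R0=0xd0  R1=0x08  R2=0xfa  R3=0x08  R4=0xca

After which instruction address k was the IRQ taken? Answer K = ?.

K = 6

after  0: R0=0xda R1=0xe2 R2=0x08 R3=0x08 R4=0xd8  N=1 Z=0
after  1: R0=0xd0 R1=0xe2 R2=0x08 R3=0x08 R4=0xd8  N=1 Z=0
after  2: R0=0xd0 R1=0xe2 R2=0xfa R3=0x08 R4=0xd8  N=1 Z=0
after  3: R0=0xd0 R1=0x38 R2=0xfa R3=0x08 R4=0xd8  N=0 Z=0
after  4: R0=0xd0 R1=0xc2 R2=0xfa R3=0x08 R4=0xd8  N=1 Z=0
after  5: R0=0xd0 R1=0xc2 R2=0xfa R3=0x08 R4=0xca  N=1 Z=0
after  6: R0=0xd0 R1=0x08 R2=0xfa R3=0x08 R4=0xca  N=0 Z=0
-- IRQ taken; context saved, return-PC = 7 --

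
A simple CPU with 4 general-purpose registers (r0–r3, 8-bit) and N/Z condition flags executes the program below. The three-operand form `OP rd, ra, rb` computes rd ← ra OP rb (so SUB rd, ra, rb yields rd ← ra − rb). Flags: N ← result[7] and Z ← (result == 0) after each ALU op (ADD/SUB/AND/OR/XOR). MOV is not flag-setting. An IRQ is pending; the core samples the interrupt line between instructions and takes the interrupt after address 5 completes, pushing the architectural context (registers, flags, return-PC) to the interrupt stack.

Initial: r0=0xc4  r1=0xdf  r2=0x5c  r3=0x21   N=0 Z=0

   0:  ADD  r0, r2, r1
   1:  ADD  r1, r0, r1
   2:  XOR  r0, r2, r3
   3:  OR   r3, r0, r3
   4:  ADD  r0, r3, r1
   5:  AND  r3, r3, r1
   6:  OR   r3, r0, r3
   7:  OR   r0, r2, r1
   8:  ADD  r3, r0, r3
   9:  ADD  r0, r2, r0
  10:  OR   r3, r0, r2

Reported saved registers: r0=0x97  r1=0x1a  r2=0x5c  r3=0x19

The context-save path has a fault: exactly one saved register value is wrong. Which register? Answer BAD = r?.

after  0: r0=0x3b r1=0xdf r2=0x5c r3=0x21  N=0 Z=0
after  1: r0=0x3b r1=0x1a r2=0x5c r3=0x21  N=0 Z=0
after  2: r0=0x7d r1=0x1a r2=0x5c r3=0x21  N=0 Z=0
after  3: r0=0x7d r1=0x1a r2=0x5c r3=0x7d  N=0 Z=0
after  4: r0=0x97 r1=0x1a r2=0x5c r3=0x7d  N=1 Z=0
after  5: r0=0x97 r1=0x1a r2=0x5c r3=0x18  N=0 Z=0
-- IRQ taken; context saved, return-PC = 6 --
mismatch: r3: reported 0x19 vs actual 0x18

BAD = r3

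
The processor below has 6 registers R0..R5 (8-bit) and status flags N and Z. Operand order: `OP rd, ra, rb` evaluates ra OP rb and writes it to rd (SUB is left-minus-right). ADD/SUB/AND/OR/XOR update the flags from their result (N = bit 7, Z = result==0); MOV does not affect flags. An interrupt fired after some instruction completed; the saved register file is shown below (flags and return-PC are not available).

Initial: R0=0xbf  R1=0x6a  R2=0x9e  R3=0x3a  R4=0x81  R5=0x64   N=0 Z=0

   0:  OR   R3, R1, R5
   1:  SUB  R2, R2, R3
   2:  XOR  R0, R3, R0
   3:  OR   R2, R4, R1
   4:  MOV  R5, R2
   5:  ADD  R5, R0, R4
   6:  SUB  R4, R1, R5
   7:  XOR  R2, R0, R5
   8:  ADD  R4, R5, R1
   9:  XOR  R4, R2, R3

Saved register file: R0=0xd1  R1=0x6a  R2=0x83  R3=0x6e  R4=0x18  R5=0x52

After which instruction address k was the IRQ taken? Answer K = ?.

K = 7

after  0: R0=0xbf R1=0x6a R2=0x9e R3=0x6e R4=0x81 R5=0x64  N=0 Z=0
after  1: R0=0xbf R1=0x6a R2=0x30 R3=0x6e R4=0x81 R5=0x64  N=0 Z=0
after  2: R0=0xd1 R1=0x6a R2=0x30 R3=0x6e R4=0x81 R5=0x64  N=1 Z=0
after  3: R0=0xd1 R1=0x6a R2=0xeb R3=0x6e R4=0x81 R5=0x64  N=1 Z=0
after  4: R0=0xd1 R1=0x6a R2=0xeb R3=0x6e R4=0x81 R5=0xeb  N=1 Z=0
after  5: R0=0xd1 R1=0x6a R2=0xeb R3=0x6e R4=0x81 R5=0x52  N=0 Z=0
after  6: R0=0xd1 R1=0x6a R2=0xeb R3=0x6e R4=0x18 R5=0x52  N=0 Z=0
after  7: R0=0xd1 R1=0x6a R2=0x83 R3=0x6e R4=0x18 R5=0x52  N=1 Z=0
-- IRQ taken; context saved, return-PC = 8 --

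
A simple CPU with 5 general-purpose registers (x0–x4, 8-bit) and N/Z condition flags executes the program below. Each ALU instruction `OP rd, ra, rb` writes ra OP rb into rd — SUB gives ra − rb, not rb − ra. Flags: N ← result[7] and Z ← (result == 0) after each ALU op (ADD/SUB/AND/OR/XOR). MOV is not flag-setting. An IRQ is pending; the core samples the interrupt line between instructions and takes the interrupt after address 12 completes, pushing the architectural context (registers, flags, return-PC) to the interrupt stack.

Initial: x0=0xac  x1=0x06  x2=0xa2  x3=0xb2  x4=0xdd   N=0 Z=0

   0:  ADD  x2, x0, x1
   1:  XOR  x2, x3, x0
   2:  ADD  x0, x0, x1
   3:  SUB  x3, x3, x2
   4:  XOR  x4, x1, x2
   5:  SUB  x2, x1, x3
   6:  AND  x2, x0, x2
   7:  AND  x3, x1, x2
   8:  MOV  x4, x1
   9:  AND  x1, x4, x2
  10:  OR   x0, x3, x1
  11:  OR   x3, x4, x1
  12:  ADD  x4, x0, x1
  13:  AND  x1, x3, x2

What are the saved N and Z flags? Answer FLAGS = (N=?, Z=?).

FLAGS = (N=0, Z=0)

after  0: x0=0xac x1=0x06 x2=0xb2 x3=0xb2 x4=0xdd  N=1 Z=0
after  1: x0=0xac x1=0x06 x2=0x1e x3=0xb2 x4=0xdd  N=0 Z=0
after  2: x0=0xb2 x1=0x06 x2=0x1e x3=0xb2 x4=0xdd  N=1 Z=0
after  3: x0=0xb2 x1=0x06 x2=0x1e x3=0x94 x4=0xdd  N=1 Z=0
after  4: x0=0xb2 x1=0x06 x2=0x1e x3=0x94 x4=0x18  N=0 Z=0
after  5: x0=0xb2 x1=0x06 x2=0x72 x3=0x94 x4=0x18  N=0 Z=0
after  6: x0=0xb2 x1=0x06 x2=0x32 x3=0x94 x4=0x18  N=0 Z=0
after  7: x0=0xb2 x1=0x06 x2=0x32 x3=0x02 x4=0x18  N=0 Z=0
after  8: x0=0xb2 x1=0x06 x2=0x32 x3=0x02 x4=0x06  N=0 Z=0
after  9: x0=0xb2 x1=0x02 x2=0x32 x3=0x02 x4=0x06  N=0 Z=0
after 10: x0=0x02 x1=0x02 x2=0x32 x3=0x02 x4=0x06  N=0 Z=0
after 11: x0=0x02 x1=0x02 x2=0x32 x3=0x06 x4=0x06  N=0 Z=0
after 12: x0=0x02 x1=0x02 x2=0x32 x3=0x06 x4=0x04  N=0 Z=0
-- IRQ taken; context saved, return-PC = 13 --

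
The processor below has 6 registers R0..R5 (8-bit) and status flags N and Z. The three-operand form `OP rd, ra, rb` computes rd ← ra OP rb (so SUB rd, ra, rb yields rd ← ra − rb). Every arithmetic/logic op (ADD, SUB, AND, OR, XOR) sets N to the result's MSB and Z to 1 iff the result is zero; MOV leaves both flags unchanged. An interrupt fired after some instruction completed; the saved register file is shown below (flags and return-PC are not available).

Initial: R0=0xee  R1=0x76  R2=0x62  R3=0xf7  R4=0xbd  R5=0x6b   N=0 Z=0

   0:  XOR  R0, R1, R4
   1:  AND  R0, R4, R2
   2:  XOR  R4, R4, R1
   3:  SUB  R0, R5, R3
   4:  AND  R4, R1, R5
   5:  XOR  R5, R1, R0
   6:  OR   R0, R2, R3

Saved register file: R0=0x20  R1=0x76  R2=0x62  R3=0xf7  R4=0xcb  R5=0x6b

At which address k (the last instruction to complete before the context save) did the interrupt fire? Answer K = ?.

after  0: R0=0xcb R1=0x76 R2=0x62 R3=0xf7 R4=0xbd R5=0x6b  N=1 Z=0
after  1: R0=0x20 R1=0x76 R2=0x62 R3=0xf7 R4=0xbd R5=0x6b  N=0 Z=0
after  2: R0=0x20 R1=0x76 R2=0x62 R3=0xf7 R4=0xcb R5=0x6b  N=1 Z=0
-- IRQ taken; context saved, return-PC = 3 --

K = 2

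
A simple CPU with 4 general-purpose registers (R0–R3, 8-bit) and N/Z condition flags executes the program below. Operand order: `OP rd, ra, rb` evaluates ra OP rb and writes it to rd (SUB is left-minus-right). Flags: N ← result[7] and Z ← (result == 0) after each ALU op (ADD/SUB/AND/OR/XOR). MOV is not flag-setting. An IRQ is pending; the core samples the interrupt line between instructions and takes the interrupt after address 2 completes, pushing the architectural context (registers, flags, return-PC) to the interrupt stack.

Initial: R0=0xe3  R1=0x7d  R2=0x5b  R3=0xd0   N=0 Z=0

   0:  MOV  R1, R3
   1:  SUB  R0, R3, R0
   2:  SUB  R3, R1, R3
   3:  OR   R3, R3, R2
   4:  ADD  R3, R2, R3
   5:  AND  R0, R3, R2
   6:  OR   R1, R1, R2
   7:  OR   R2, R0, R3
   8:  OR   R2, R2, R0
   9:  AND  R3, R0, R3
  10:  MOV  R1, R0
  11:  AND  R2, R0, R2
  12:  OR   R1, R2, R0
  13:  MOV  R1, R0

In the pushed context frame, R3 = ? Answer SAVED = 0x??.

after  0: R0=0xe3 R1=0xd0 R2=0x5b R3=0xd0  N=0 Z=0
after  1: R0=0xed R1=0xd0 R2=0x5b R3=0xd0  N=1 Z=0
after  2: R0=0xed R1=0xd0 R2=0x5b R3=0x00  N=0 Z=1
-- IRQ taken; context saved, return-PC = 3 --

SAVED = 0x00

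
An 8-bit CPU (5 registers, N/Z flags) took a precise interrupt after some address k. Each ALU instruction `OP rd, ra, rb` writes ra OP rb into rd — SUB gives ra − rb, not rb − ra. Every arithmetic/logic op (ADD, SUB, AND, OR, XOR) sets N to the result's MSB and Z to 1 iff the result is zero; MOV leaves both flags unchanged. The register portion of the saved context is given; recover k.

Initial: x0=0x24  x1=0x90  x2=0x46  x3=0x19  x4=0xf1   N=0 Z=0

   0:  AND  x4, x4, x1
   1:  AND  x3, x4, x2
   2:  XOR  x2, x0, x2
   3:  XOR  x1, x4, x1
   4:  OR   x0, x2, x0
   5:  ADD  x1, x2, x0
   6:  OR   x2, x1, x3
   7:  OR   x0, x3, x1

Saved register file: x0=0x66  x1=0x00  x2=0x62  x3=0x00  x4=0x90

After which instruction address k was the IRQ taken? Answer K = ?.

K = 4

after  0: x0=0x24 x1=0x90 x2=0x46 x3=0x19 x4=0x90  N=1 Z=0
after  1: x0=0x24 x1=0x90 x2=0x46 x3=0x00 x4=0x90  N=0 Z=1
after  2: x0=0x24 x1=0x90 x2=0x62 x3=0x00 x4=0x90  N=0 Z=0
after  3: x0=0x24 x1=0x00 x2=0x62 x3=0x00 x4=0x90  N=0 Z=1
after  4: x0=0x66 x1=0x00 x2=0x62 x3=0x00 x4=0x90  N=0 Z=0
-- IRQ taken; context saved, return-PC = 5 --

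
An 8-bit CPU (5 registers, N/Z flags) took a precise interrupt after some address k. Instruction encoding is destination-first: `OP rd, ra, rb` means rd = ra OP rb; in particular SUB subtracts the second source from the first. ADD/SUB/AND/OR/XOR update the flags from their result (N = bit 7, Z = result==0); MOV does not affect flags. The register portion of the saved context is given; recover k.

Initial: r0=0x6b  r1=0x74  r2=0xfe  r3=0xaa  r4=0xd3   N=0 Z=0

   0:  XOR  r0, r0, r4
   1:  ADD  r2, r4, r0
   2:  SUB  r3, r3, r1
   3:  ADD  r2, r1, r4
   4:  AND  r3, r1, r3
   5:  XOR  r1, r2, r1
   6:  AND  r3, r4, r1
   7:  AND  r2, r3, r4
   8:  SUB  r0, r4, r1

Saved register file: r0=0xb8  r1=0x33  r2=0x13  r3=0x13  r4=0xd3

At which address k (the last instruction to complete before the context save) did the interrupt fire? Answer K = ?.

K = 7

after  0: r0=0xb8 r1=0x74 r2=0xfe r3=0xaa r4=0xd3  N=1 Z=0
after  1: r0=0xb8 r1=0x74 r2=0x8b r3=0xaa r4=0xd3  N=1 Z=0
after  2: r0=0xb8 r1=0x74 r2=0x8b r3=0x36 r4=0xd3  N=0 Z=0
after  3: r0=0xb8 r1=0x74 r2=0x47 r3=0x36 r4=0xd3  N=0 Z=0
after  4: r0=0xb8 r1=0x74 r2=0x47 r3=0x34 r4=0xd3  N=0 Z=0
after  5: r0=0xb8 r1=0x33 r2=0x47 r3=0x34 r4=0xd3  N=0 Z=0
after  6: r0=0xb8 r1=0x33 r2=0x47 r3=0x13 r4=0xd3  N=0 Z=0
after  7: r0=0xb8 r1=0x33 r2=0x13 r3=0x13 r4=0xd3  N=0 Z=0
-- IRQ taken; context saved, return-PC = 8 --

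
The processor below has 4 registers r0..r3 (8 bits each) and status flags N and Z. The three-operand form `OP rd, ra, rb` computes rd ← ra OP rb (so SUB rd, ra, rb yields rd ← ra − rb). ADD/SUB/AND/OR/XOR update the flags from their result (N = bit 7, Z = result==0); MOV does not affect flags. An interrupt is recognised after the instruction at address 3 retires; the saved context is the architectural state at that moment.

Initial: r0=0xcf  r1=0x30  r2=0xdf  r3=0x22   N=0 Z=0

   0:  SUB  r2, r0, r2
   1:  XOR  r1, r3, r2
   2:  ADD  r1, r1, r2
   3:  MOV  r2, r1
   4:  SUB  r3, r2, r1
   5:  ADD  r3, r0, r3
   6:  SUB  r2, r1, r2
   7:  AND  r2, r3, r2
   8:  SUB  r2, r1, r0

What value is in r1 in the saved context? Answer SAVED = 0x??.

SAVED = 0xc2

after  0: r0=0xcf r1=0x30 r2=0xf0 r3=0x22  N=1 Z=0
after  1: r0=0xcf r1=0xd2 r2=0xf0 r3=0x22  N=1 Z=0
after  2: r0=0xcf r1=0xc2 r2=0xf0 r3=0x22  N=1 Z=0
after  3: r0=0xcf r1=0xc2 r2=0xc2 r3=0x22  N=1 Z=0
-- IRQ taken; context saved, return-PC = 4 --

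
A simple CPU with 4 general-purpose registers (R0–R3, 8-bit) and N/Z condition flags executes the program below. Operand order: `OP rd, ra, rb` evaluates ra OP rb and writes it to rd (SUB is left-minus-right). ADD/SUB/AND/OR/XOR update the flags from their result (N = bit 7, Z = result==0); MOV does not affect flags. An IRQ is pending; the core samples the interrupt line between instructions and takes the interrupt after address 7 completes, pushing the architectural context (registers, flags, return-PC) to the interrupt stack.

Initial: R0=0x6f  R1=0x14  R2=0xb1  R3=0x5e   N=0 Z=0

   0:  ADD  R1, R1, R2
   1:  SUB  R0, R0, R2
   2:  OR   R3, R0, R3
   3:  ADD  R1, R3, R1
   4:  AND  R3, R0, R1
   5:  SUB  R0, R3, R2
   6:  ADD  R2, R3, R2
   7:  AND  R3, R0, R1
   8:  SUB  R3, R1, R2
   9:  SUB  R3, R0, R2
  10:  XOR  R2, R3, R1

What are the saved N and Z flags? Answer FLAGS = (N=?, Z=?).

after  0: R0=0x6f R1=0xc5 R2=0xb1 R3=0x5e  N=1 Z=0
after  1: R0=0xbe R1=0xc5 R2=0xb1 R3=0x5e  N=1 Z=0
after  2: R0=0xbe R1=0xc5 R2=0xb1 R3=0xfe  N=1 Z=0
after  3: R0=0xbe R1=0xc3 R2=0xb1 R3=0xfe  N=1 Z=0
after  4: R0=0xbe R1=0xc3 R2=0xb1 R3=0x82  N=1 Z=0
after  5: R0=0xd1 R1=0xc3 R2=0xb1 R3=0x82  N=1 Z=0
after  6: R0=0xd1 R1=0xc3 R2=0x33 R3=0x82  N=0 Z=0
after  7: R0=0xd1 R1=0xc3 R2=0x33 R3=0xc1  N=1 Z=0
-- IRQ taken; context saved, return-PC = 8 --

FLAGS = (N=1, Z=0)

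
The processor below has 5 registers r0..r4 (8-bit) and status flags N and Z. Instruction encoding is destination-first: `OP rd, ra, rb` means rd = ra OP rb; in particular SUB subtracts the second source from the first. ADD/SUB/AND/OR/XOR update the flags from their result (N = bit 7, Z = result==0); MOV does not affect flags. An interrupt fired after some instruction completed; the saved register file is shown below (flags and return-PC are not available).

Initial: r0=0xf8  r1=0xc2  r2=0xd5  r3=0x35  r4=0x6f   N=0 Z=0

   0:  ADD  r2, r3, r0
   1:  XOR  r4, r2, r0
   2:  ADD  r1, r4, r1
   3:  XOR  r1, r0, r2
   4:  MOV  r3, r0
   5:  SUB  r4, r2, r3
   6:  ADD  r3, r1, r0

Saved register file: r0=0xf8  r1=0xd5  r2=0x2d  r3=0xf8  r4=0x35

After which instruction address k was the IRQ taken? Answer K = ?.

K = 5

after  0: r0=0xf8 r1=0xc2 r2=0x2d r3=0x35 r4=0x6f  N=0 Z=0
after  1: r0=0xf8 r1=0xc2 r2=0x2d r3=0x35 r4=0xd5  N=1 Z=0
after  2: r0=0xf8 r1=0x97 r2=0x2d r3=0x35 r4=0xd5  N=1 Z=0
after  3: r0=0xf8 r1=0xd5 r2=0x2d r3=0x35 r4=0xd5  N=1 Z=0
after  4: r0=0xf8 r1=0xd5 r2=0x2d r3=0xf8 r4=0xd5  N=1 Z=0
after  5: r0=0xf8 r1=0xd5 r2=0x2d r3=0xf8 r4=0x35  N=0 Z=0
-- IRQ taken; context saved, return-PC = 6 --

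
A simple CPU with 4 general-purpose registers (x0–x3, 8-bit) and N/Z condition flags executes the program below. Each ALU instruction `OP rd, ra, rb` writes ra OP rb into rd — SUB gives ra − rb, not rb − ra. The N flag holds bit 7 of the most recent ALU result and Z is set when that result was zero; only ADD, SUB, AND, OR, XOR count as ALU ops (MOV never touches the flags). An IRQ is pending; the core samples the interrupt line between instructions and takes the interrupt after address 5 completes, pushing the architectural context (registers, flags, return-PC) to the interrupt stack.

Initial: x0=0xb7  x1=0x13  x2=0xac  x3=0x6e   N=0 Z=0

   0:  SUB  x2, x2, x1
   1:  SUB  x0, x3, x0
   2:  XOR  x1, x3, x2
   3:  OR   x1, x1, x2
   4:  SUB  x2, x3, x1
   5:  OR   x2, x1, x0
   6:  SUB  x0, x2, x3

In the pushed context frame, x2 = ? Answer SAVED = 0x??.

SAVED = 0xff

after  0: x0=0xb7 x1=0x13 x2=0x99 x3=0x6e  N=1 Z=0
after  1: x0=0xb7 x1=0x13 x2=0x99 x3=0x6e  N=1 Z=0
after  2: x0=0xb7 x1=0xf7 x2=0x99 x3=0x6e  N=1 Z=0
after  3: x0=0xb7 x1=0xff x2=0x99 x3=0x6e  N=1 Z=0
after  4: x0=0xb7 x1=0xff x2=0x6f x3=0x6e  N=0 Z=0
after  5: x0=0xb7 x1=0xff x2=0xff x3=0x6e  N=1 Z=0
-- IRQ taken; context saved, return-PC = 6 --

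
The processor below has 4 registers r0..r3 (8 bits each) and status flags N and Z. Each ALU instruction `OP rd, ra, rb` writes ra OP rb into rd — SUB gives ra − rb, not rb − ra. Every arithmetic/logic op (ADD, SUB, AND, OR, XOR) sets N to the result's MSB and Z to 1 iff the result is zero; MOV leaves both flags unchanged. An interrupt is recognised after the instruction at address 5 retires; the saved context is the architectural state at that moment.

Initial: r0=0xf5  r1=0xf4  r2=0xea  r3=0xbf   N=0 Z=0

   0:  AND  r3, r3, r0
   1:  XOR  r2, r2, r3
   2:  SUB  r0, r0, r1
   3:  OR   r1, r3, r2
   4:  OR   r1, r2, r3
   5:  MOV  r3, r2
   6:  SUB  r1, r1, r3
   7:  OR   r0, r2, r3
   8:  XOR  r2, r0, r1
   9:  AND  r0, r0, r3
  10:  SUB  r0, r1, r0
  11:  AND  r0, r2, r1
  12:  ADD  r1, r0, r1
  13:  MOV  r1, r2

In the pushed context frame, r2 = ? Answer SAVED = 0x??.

SAVED = 0x5f

after  0: r0=0xf5 r1=0xf4 r2=0xea r3=0xb5  N=1 Z=0
after  1: r0=0xf5 r1=0xf4 r2=0x5f r3=0xb5  N=0 Z=0
after  2: r0=0x01 r1=0xf4 r2=0x5f r3=0xb5  N=0 Z=0
after  3: r0=0x01 r1=0xff r2=0x5f r3=0xb5  N=1 Z=0
after  4: r0=0x01 r1=0xff r2=0x5f r3=0xb5  N=1 Z=0
after  5: r0=0x01 r1=0xff r2=0x5f r3=0x5f  N=1 Z=0
-- IRQ taken; context saved, return-PC = 6 --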